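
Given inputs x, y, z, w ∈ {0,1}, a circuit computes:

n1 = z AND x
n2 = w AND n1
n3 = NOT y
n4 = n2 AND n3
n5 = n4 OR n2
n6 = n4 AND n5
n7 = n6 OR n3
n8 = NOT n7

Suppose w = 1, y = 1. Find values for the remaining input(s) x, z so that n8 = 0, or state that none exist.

no solution exists

With w = 1, y = 1 fixed, none of the 4 settings of x, z give n8 = 0.
For example, with x=0, z=0:
n1 = z AND x = 0 AND 0 = 0
n2 = w AND n1 = 1 AND 0 = 0
n3 = NOT y = NOT 1 = 0
n4 = n2 AND n3 = 0 AND 0 = 0
n5 = n4 OR n2 = 0 OR 0 = 0
n6 = n4 AND n5 = 0 AND 0 = 0
n7 = n6 OR n3 = 0 OR 0 = 0
n8 = NOT n7 = NOT 0 = 1
giving n8 = 1 ≠ 0.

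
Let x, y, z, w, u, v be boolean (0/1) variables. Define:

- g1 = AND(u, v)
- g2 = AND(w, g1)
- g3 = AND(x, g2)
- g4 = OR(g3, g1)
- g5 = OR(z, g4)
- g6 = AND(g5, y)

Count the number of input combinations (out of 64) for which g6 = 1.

20

g6 = AND(g5, y) must be 1, so both g5 = 1 and y = 1.
g5 = OR(z, g4) must be 1, so at least one of z, g4 is 1.
Enumerating the 64 input combinations, 20 give g6 = 1 and 44 give g6 = 0.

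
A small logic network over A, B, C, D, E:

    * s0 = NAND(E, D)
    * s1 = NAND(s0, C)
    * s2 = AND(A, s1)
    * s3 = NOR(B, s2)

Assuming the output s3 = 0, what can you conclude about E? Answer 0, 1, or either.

either

Both values of E occur among assignments with s3 = 0:
  E=0: A=0, B=1, C=0, D=0, E=0
  E=1: A=0, B=1, C=0, D=0, E=1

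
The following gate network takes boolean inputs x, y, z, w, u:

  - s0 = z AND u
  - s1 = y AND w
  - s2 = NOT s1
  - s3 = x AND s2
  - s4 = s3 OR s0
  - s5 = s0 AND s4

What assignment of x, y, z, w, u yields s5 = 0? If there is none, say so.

x=0 y=1 z=1 w=0 u=0

s5 = s0 AND s4 must be 0, so at least one of s0, s4 is 0.
Check with x=0 y=1 z=1 w=0 u=0:
s0 = z AND u = 1 AND 0 = 0
s1 = y AND w = 1 AND 0 = 0
s2 = NOT s1 = NOT 0 = 1
s3 = x AND s2 = 0 AND 1 = 0
s4 = s3 OR s0 = 0 OR 0 = 0
s5 = s0 AND s4 = 0 AND 0 = 0
So s5 = 0 as required.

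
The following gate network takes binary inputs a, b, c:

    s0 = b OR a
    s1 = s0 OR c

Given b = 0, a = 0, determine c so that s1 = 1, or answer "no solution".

c=1

s1 = s0 OR c must be 1, so at least one of s0, c is 1.
Check with b = 0, a = 0 and c=1:
s0 = b OR a = 0 OR 0 = 0
s1 = s0 OR c = 0 OR 1 = 1
So s1 = 1.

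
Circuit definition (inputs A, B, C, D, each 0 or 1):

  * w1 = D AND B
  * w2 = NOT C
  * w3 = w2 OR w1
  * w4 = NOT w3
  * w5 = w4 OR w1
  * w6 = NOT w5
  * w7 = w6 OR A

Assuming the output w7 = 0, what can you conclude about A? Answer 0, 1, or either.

w7 = w6 OR A must be 0, so both w6 = 0 and A = 0.
Every assignment with w7 = 0 has A = 0; there are 5 such assignment(s).

0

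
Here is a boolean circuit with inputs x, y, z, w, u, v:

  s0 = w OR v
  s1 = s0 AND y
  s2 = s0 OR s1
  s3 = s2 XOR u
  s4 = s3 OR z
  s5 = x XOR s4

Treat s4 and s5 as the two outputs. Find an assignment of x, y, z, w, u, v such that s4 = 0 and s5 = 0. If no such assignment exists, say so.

x=0 y=0 z=0 w=1 u=1 v=1

Check with x=0 y=0 z=0 w=1 u=1 v=1:
s0 = w OR v = 1 OR 1 = 1
s1 = s0 AND y = 1 AND 0 = 0
s2 = s0 OR s1 = 1 OR 0 = 1
s3 = s2 XOR u = 1 XOR 1 = 0
s4 = s3 OR z = 0 OR 0 = 0
s5 = x XOR s4 = 0 XOR 0 = 0
So s4 = 0 and s5 = 0.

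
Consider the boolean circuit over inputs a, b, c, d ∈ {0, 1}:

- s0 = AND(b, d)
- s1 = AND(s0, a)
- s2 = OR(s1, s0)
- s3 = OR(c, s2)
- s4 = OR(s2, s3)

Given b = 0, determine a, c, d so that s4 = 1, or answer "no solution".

a=0, c=1, d=0

Check with b = 0 and a=0, c=1, d=0:
s0 = AND(b, d) = AND(0, 0) = 0
s1 = AND(s0, a) = AND(0, 0) = 0
s2 = OR(s1, s0) = OR(0, 0) = 0
s3 = OR(c, s2) = OR(1, 0) = 1
s4 = OR(s2, s3) = OR(0, 1) = 1
So s4 = 1.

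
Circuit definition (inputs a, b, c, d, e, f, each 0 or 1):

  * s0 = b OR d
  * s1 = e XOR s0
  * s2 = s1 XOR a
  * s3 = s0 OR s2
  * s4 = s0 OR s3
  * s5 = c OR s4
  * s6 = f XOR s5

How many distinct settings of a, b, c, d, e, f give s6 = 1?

s6 = f XOR s5 must be 1, so f and s5 differ.
Enumerating the 64 input combinations, 32 give s6 = 1 and 32 give s6 = 0.

32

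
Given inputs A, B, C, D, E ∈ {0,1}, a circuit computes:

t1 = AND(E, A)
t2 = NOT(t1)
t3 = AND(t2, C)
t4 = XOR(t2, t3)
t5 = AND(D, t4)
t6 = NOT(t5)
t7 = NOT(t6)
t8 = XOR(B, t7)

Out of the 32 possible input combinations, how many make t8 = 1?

16

t8 = XOR(B, t7) must be 1, so B and t7 differ.
Enumerating the 32 input combinations, 16 give t8 = 1 and 16 give t8 = 0.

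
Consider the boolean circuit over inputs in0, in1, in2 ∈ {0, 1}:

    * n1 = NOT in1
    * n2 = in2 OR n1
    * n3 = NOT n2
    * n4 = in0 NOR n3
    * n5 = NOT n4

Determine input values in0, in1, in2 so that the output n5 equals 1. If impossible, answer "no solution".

in0=1, in1=0, in2=0

Check with in0=1, in1=0, in2=0:
n1 = NOT in1 = NOT 0 = 1
n2 = in2 OR n1 = 0 OR 1 = 1
n3 = NOT n2 = NOT 1 = 0
n4 = in0 NOR n3 = 1 NOR 0 = 0
n5 = NOT n4 = NOT 0 = 1
So n5 = 1 as required.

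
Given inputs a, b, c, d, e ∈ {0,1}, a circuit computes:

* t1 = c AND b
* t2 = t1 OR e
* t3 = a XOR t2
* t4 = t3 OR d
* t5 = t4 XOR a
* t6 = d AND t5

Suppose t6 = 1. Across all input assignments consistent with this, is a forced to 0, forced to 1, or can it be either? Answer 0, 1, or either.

t6 = d AND t5 must be 1, so both d = 1 and t5 = 1.
t5 = t4 XOR a must be 1, so t4 and a differ.
Every assignment with t6 = 1 has a = 0; there are 8 such assignment(s).

0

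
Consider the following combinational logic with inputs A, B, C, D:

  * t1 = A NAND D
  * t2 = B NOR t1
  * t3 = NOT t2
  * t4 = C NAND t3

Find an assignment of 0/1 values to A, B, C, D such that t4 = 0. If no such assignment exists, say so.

t4 = C NAND t3 must be 0, so both C = 1 and t3 = 1.
Check with A=1, B=0, C=1, D=0:
t1 = A NAND D = 1 NAND 0 = 1
t2 = B NOR t1 = 0 NOR 1 = 0
t3 = NOT t2 = NOT 0 = 1
t4 = C NAND t3 = 1 NAND 1 = 0
So t4 = 0 as required.

A=1, B=0, C=1, D=0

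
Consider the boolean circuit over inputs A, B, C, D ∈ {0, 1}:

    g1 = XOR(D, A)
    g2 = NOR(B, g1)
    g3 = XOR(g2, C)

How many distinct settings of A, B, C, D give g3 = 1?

8

g3 = XOR(g2, C) must be 1, so g2 and C differ.
Enumerating the 16 input combinations, 8 give g3 = 1 and 8 give g3 = 0.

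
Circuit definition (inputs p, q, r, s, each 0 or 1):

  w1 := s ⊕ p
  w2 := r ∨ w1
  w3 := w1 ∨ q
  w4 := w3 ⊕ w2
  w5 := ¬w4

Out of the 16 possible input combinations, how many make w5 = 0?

4

w5 = ¬w4 must be 0, so w4 = 1.
Enumerating the 16 input combinations, 4 give w5 = 0 and 12 give w5 = 1.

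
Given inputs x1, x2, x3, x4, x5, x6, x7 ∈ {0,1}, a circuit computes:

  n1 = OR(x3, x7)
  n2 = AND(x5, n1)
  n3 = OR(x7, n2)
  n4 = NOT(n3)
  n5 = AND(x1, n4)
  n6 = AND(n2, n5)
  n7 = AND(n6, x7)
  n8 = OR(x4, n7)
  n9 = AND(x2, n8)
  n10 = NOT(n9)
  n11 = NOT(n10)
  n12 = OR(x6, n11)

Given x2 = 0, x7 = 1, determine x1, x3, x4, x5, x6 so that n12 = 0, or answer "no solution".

n12 = OR(x6, n11) must be 0, so both x6 = 0 and n11 = 0.
n11 = NOT(n10) must be 0, so n10 = 1.
Check with x2 = 0, x7 = 1 and x1=1, x3=0, x4=1, x5=0, x6=0:
n1 = OR(x3, x7) = OR(0, 1) = 1
n2 = AND(x5, n1) = AND(0, 1) = 0
n3 = OR(x7, n2) = OR(1, 0) = 1
n4 = NOT(n3) = NOT 1 = 0
n5 = AND(x1, n4) = AND(1, 0) = 0
n6 = AND(n2, n5) = AND(0, 0) = 0
n7 = AND(n6, x7) = AND(0, 1) = 0
n8 = OR(x4, n7) = OR(1, 0) = 1
n9 = AND(x2, n8) = AND(0, 1) = 0
n10 = NOT(n9) = NOT 0 = 1
n11 = NOT(n10) = NOT 1 = 0
n12 = OR(x6, n11) = OR(0, 0) = 0
So n12 = 0.

x1=1, x3=0, x4=1, x5=0, x6=0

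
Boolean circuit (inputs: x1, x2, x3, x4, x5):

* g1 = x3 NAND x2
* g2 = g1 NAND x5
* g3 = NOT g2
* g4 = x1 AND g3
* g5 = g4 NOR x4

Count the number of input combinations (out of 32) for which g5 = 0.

19

g5 = g4 NOR x4 must be 0, so at least one of g4, x4 is 1.
Enumerating the 32 input combinations, 19 give g5 = 0 and 13 give g5 = 1.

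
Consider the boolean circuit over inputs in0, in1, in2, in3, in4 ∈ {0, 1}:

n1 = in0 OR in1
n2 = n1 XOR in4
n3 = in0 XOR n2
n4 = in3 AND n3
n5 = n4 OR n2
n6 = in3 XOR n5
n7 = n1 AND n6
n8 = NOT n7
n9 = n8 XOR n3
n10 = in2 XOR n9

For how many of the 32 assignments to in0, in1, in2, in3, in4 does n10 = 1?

n10 = in2 XOR n9 must be 1, so in2 and n9 differ.
Enumerating the 32 input combinations, 16 give n10 = 1 and 16 give n10 = 0.

16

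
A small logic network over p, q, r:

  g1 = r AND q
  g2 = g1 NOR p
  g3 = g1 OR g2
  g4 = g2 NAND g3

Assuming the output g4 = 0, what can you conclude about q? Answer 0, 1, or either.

Both values of q occur among assignments with g4 = 0:
  q=0: p=0, q=0, r=0
  q=1: p=0, q=1, r=0

either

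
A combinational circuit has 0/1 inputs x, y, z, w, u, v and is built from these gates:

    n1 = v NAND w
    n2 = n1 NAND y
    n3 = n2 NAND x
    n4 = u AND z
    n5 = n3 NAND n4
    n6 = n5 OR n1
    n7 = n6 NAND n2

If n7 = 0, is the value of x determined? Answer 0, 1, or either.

either

Both values of x occur among assignments with n7 = 0:
  x=0: x=0, y=0, z=0, w=0, u=0, v=0
  x=1: x=1, y=0, z=0, w=0, u=0, v=0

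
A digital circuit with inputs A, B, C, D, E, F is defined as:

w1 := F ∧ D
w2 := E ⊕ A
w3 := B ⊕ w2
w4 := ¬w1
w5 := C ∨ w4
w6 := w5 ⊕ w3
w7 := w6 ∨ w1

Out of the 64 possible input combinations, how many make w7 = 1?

40

w7 = w6 ∨ w1 must be 1, so at least one of w6, w1 is 1.
Enumerating the 64 input combinations, 40 give w7 = 1 and 24 give w7 = 0.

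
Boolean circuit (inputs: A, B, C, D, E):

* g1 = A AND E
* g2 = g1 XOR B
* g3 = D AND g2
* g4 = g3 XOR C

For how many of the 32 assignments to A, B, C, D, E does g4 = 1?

g4 = g3 XOR C must be 1, so g3 and C differ.
Enumerating the 32 input combinations, 16 give g4 = 1 and 16 give g4 = 0.

16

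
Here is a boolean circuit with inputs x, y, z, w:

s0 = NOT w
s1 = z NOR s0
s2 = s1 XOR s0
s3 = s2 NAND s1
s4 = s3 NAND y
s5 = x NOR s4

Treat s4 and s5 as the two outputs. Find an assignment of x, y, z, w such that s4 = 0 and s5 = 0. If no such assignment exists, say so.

Check with x=1, y=1, z=0, w=0:
s0 = NOT w = NOT 0 = 1
s1 = z NOR s0 = 0 NOR 1 = 0
s2 = s1 XOR s0 = 0 XOR 1 = 1
s3 = s2 NAND s1 = 1 NAND 0 = 1
s4 = s3 NAND y = 1 NAND 1 = 0
s5 = x NOR s4 = 1 NOR 0 = 0
So s4 = 0 and s5 = 0.

x=1, y=1, z=0, w=0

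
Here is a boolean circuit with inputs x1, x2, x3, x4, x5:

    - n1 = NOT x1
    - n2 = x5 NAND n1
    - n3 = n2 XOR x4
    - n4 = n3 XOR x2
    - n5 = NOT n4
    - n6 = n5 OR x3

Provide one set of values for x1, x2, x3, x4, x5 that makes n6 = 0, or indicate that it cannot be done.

x1=1, x2=0, x3=0, x4=0, x5=1

n6 = n5 OR x3 must be 0, so both n5 = 0 and x3 = 0.
Check with x1=1, x2=0, x3=0, x4=0, x5=1:
n1 = NOT x1 = NOT 1 = 0
n2 = x5 NAND n1 = 1 NAND 0 = 1
n3 = n2 XOR x4 = 1 XOR 0 = 1
n4 = n3 XOR x2 = 1 XOR 0 = 1
n5 = NOT n4 = NOT 1 = 0
n6 = n5 OR x3 = 0 OR 0 = 0
So n6 = 0 as required.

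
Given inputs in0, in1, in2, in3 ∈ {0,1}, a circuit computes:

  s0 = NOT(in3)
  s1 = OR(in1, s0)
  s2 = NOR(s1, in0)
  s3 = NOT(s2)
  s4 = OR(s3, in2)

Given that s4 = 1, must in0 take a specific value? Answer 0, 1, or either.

either

Both values of in0 occur among assignments with s4 = 1:
  in0=0: in0=0, in1=0, in2=0, in3=0
  in0=1: in0=1, in1=0, in2=0, in3=0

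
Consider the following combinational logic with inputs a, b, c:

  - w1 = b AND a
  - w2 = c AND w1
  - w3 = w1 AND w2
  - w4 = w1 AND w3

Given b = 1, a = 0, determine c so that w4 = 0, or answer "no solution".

w4 = w1 AND w3 must be 0, so at least one of w1, w3 is 0.
Check with b = 1, a = 0 and c=1:
w1 = b AND a = 1 AND 0 = 0
w2 = c AND w1 = 1 AND 0 = 0
w3 = w1 AND w2 = 0 AND 0 = 0
w4 = w1 AND w3 = 0 AND 0 = 0
So w4 = 0.

c=1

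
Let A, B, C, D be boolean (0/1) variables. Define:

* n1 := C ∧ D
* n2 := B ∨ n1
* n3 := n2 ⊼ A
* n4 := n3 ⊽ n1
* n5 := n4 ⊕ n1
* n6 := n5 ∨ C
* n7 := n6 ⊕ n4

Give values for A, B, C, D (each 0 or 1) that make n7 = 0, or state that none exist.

n7 = n6 ⊕ n4 must be 0, so n6 and n4 are equal.
Check with A=1 B=1 C=1 D=0:
n1 = C ∧ D = 1 ∧ 0 = 0
n2 = B ∨ n1 = 1 ∨ 0 = 1
n3 = n2 ⊼ A = 1 ⊼ 1 = 0
n4 = n3 ⊽ n1 = 0 ⊽ 0 = 1
n5 = n4 ⊕ n1 = 1 ⊕ 0 = 1
n6 = n5 ∨ C = 1 ∨ 1 = 1
n7 = n6 ⊕ n4 = 1 ⊕ 1 = 0
So n7 = 0 as required.

A=1 B=1 C=1 D=0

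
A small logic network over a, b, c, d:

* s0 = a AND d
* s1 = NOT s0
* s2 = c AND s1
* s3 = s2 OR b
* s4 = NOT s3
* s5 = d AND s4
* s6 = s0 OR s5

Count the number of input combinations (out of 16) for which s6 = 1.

5

s6 = s0 OR s5 must be 1, so at least one of s0, s5 is 1.
Satisfying assignments:
  a=0, b=0, c=0, d=1
  a=1, b=0, c=0, d=1
  a=1, b=0, c=1, d=1
  a=1, b=1, c=0, d=1
  a=1, b=1, c=1, d=1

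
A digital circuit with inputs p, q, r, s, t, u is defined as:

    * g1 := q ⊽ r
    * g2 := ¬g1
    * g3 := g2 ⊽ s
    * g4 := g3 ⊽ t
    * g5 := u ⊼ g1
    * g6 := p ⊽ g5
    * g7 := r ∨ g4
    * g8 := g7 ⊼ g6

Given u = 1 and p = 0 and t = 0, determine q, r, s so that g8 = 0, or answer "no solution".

Check with u = 1 and p = 0 and t = 0 and q=0, r=0, s=1:
g1 = q ⊽ r = 0 ⊽ 0 = 1
g2 = ¬g1 = ¬1 = 0
g3 = g2 ⊽ s = 0 ⊽ 1 = 0
g4 = g3 ⊽ t = 0 ⊽ 0 = 1
g5 = u ⊼ g1 = 1 ⊼ 1 = 0
g6 = p ⊽ g5 = 0 ⊽ 0 = 1
g7 = r ∨ g4 = 0 ∨ 1 = 1
g8 = g7 ⊼ g6 = 1 ⊼ 1 = 0
So g8 = 0.

q=0 r=0 s=1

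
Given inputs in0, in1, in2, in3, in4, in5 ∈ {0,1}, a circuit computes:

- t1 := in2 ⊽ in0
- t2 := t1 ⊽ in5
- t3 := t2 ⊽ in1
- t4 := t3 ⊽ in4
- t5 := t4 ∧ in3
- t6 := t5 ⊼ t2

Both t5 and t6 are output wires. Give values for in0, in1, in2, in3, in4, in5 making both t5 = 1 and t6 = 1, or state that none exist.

in0=1, in1=1, in2=0, in3=1, in4=0, in5=1

Check with in0=1, in1=1, in2=0, in3=1, in4=0, in5=1:
t1 = in2 ⊽ in0 = 0 ⊽ 1 = 0
t2 = t1 ⊽ in5 = 0 ⊽ 1 = 0
t3 = t2 ⊽ in1 = 0 ⊽ 1 = 0
t4 = t3 ⊽ in4 = 0 ⊽ 0 = 1
t5 = t4 ∧ in3 = 1 ∧ 1 = 1
t6 = t5 ⊼ t2 = 1 ⊼ 0 = 1
So t5 = 1 and t6 = 1.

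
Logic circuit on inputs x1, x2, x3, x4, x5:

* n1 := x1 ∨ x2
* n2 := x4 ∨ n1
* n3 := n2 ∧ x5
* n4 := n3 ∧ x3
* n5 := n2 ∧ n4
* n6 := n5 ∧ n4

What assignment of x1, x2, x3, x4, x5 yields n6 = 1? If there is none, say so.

n6 = n5 ∧ n4 must be 1, so both n5 = 1 and n4 = 1.
Check with x1=0 x2=1 x3=1 x4=0 x5=1:
n1 = x1 ∨ x2 = 0 ∨ 1 = 1
n2 = x4 ∨ n1 = 0 ∨ 1 = 1
n3 = n2 ∧ x5 = 1 ∧ 1 = 1
n4 = n3 ∧ x3 = 1 ∧ 1 = 1
n5 = n2 ∧ n4 = 1 ∧ 1 = 1
n6 = n5 ∧ n4 = 1 ∧ 1 = 1
So n6 = 1 as required.

x1=0 x2=1 x3=1 x4=0 x5=1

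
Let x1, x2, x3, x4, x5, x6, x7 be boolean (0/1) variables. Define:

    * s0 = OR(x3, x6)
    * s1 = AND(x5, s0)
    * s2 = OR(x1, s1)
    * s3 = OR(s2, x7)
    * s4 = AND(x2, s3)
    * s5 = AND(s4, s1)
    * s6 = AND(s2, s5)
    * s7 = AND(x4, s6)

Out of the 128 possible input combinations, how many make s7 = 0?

s7 = AND(x4, s6) must be 0, so at least one of x4, s6 is 0.
Enumerating the 128 input combinations, 116 give s7 = 0 and 12 give s7 = 1.

116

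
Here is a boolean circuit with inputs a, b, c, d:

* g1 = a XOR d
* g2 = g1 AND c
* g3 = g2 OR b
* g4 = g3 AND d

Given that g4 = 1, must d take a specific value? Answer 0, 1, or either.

g4 = g3 AND d must be 1, so both g3 = 1 and d = 1.
Every assignment with g4 = 1 has d = 1; there are 5 such assignment(s).

1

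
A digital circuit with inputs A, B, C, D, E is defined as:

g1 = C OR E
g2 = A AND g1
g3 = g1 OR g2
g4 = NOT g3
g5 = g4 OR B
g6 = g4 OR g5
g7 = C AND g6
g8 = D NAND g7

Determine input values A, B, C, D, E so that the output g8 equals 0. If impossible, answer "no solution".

A=1, B=1, C=1, D=1, E=0

Check with A=1, B=1, C=1, D=1, E=0:
g1 = C OR E = 1 OR 0 = 1
g2 = A AND g1 = 1 AND 1 = 1
g3 = g1 OR g2 = 1 OR 1 = 1
g4 = NOT g3 = NOT 1 = 0
g5 = g4 OR B = 0 OR 1 = 1
g6 = g4 OR g5 = 0 OR 1 = 1
g7 = C AND g6 = 1 AND 1 = 1
g8 = D NAND g7 = 1 NAND 1 = 0
So g8 = 0 as required.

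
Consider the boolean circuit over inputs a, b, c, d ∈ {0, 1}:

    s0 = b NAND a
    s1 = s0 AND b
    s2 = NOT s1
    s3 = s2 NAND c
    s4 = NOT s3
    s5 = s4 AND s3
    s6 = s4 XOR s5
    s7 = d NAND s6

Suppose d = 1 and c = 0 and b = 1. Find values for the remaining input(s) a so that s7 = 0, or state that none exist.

With d = 1 and c = 0 and b = 1 fixed, none of the 2 settings of a give s7 = 0.
For example, with a=1:
s0 = b NAND a = 1 NAND 1 = 0
s1 = s0 AND b = 0 AND 1 = 0
s2 = NOT s1 = NOT 0 = 1
s3 = s2 NAND c = 1 NAND 0 = 1
s4 = NOT s3 = NOT 1 = 0
s5 = s4 AND s3 = 0 AND 1 = 0
s6 = s4 XOR s5 = 0 XOR 0 = 0
s7 = d NAND s6 = 1 NAND 0 = 1
giving s7 = 1 ≠ 0.

no solution exists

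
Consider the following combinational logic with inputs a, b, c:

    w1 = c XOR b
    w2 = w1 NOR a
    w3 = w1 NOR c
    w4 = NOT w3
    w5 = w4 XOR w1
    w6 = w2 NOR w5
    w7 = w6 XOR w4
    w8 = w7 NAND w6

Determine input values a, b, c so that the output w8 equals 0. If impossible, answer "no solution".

w8 = w7 NAND w6 must be 0, so both w7 = 1 and w6 = 1.
w7 = w6 XOR w4 must be 1, so w6 and w4 differ.
Check with a=1, b=0, c=0:
w1 = c XOR b = 0 XOR 0 = 0
w2 = w1 NOR a = 0 NOR 1 = 0
w3 = w1 NOR c = 0 NOR 0 = 1
w4 = NOT w3 = NOT 1 = 0
w5 = w4 XOR w1 = 0 XOR 0 = 0
w6 = w2 NOR w5 = 0 NOR 0 = 1
w7 = w6 XOR w4 = 1 XOR 0 = 1
w8 = w7 NAND w6 = 1 NAND 1 = 0
So w8 = 0 as required.

a=1, b=0, c=0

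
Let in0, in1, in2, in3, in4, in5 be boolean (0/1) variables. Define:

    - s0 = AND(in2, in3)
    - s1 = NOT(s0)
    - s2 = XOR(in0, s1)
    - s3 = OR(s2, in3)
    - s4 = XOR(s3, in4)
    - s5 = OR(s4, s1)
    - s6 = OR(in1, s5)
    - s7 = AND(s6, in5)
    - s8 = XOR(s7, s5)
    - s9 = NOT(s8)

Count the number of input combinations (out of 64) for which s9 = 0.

30

s9 = NOT(s8) must be 0, so s8 = 1.
s8 = XOR(s7, s5) must be 1, so s7 and s5 differ.
Enumerating the 64 input combinations, 30 give s9 = 0 and 34 give s9 = 1.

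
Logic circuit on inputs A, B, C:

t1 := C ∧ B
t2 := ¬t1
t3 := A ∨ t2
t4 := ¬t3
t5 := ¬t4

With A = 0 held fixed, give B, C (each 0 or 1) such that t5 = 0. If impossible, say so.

B=1, C=1

t5 = ¬t4 must be 0, so t4 = 1.
Check with A = 0 and B=1, C=1:
t1 = C ∧ B = 1 ∧ 1 = 1
t2 = ¬t1 = ¬1 = 0
t3 = A ∨ t2 = 0 ∨ 0 = 0
t4 = ¬t3 = ¬0 = 1
t5 = ¬t4 = ¬1 = 0
So t5 = 0.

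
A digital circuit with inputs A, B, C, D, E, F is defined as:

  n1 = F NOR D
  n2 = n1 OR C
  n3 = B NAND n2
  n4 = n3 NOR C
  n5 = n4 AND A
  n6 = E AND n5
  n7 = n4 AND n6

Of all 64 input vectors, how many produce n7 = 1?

1

n7 = n4 AND n6 must be 1, so both n4 = 1 and n6 = 1.
n4 = n3 NOR C must be 1, so both n3 = 0 and C = 0.
Enumerating the 64 input combinations, 1 give n7 = 1 and 63 give n7 = 0.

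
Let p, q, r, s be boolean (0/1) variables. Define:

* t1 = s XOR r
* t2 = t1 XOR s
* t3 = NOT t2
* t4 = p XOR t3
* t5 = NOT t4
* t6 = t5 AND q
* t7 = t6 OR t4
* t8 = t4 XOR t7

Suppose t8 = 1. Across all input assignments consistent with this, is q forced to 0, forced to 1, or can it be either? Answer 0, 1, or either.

t8 = t4 XOR t7 must be 1, so t4 and t7 differ.
Every assignment with t8 = 1 has q = 1; there are 4 such assignment(s).
  p=0, q=1, r=1, s=0
  p=0, q=1, r=1, s=1
  p=1, q=1, r=0, s=0
  p=1, q=1, r=0, s=1

1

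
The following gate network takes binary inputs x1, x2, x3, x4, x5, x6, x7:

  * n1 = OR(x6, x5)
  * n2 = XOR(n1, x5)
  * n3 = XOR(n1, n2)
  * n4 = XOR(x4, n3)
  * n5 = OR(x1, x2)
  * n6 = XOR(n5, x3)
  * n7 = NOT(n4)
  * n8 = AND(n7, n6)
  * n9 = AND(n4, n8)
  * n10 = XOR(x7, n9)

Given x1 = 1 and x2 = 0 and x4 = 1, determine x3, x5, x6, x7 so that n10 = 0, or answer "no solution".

n10 = XOR(x7, n9) must be 0, so x7 and n9 are equal.
Check with x1 = 1 and x2 = 0 and x4 = 1 and x3=1, x5=0, x6=1, x7=0:
n1 = OR(x6, x5) = OR(1, 0) = 1
n2 = XOR(n1, x5) = XOR(1, 0) = 1
n3 = XOR(n1, n2) = XOR(1, 1) = 0
n4 = XOR(x4, n3) = XOR(1, 0) = 1
n5 = OR(x1, x2) = OR(1, 0) = 1
n6 = XOR(n5, x3) = XOR(1, 1) = 0
n7 = NOT(n4) = NOT 1 = 0
n8 = AND(n7, n6) = AND(0, 0) = 0
n9 = AND(n4, n8) = AND(1, 0) = 0
n10 = XOR(x7, n9) = XOR(0, 0) = 0
So n10 = 0.

x3=1, x5=0, x6=1, x7=0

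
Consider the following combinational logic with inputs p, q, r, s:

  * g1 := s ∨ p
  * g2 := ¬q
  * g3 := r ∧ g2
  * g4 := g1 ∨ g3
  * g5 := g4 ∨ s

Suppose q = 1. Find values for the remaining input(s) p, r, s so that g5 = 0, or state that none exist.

Check with q = 1 and p=0, r=1, s=0:
g1 = s ∨ p = 0 ∨ 0 = 0
g2 = ¬q = ¬1 = 0
g3 = r ∧ g2 = 1 ∧ 0 = 0
g4 = g1 ∨ g3 = 0 ∨ 0 = 0
g5 = g4 ∨ s = 0 ∨ 0 = 0
So g5 = 0.

p=0 r=1 s=0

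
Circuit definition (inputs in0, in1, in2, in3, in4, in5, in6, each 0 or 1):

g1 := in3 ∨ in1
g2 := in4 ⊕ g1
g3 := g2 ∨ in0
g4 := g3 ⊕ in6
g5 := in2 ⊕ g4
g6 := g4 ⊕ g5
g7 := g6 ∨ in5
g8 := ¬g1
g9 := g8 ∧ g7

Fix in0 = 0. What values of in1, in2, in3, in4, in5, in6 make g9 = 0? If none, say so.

Check with in0 = 0 and in1=0, in2=1, in3=1, in4=0, in5=1, in6=0:
g1 = in3 ∨ in1 = 1 ∨ 0 = 1
g2 = in4 ⊕ g1 = 0 ⊕ 1 = 1
g3 = g2 ∨ in0 = 1 ∨ 0 = 1
g4 = g3 ⊕ in6 = 1 ⊕ 0 = 1
g5 = in2 ⊕ g4 = 1 ⊕ 1 = 0
g6 = g4 ⊕ g5 = 1 ⊕ 0 = 1
g7 = g6 ∨ in5 = 1 ∨ 1 = 1
g8 = ¬g1 = ¬1 = 0
g9 = g8 ∧ g7 = 0 ∧ 1 = 0
So g9 = 0.

in1=0, in2=1, in3=1, in4=0, in5=1, in6=0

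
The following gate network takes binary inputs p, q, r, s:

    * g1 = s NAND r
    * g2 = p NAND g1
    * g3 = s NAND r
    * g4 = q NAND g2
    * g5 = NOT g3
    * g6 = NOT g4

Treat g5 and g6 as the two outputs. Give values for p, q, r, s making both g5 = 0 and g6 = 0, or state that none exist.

p=1, q=1, r=0, s=0

Check with p=1, q=1, r=0, s=0:
g1 = s NAND r = 0 NAND 0 = 1
g2 = p NAND g1 = 1 NAND 1 = 0
g3 = s NAND r = 0 NAND 0 = 1
g4 = q NAND g2 = 1 NAND 0 = 1
g5 = NOT g3 = NOT 1 = 0
g6 = NOT g4 = NOT 1 = 0
So g5 = 0 and g6 = 0.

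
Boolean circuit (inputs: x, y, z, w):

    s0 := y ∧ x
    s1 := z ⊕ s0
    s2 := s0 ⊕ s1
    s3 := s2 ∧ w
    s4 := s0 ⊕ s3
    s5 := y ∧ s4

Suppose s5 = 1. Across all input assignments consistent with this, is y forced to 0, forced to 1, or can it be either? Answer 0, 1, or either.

1

s5 = y ∧ s4 must be 1, so both y = 1 and s4 = 1.
s4 = s0 ⊕ s3 must be 1, so s0 and s3 differ.
Every assignment with s5 = 1 has y = 1; there are 4 such assignment(s).
  x=0, y=1, z=1, w=1
  x=1, y=1, z=0, w=0
  x=1, y=1, z=0, w=1
  x=1, y=1, z=1, w=0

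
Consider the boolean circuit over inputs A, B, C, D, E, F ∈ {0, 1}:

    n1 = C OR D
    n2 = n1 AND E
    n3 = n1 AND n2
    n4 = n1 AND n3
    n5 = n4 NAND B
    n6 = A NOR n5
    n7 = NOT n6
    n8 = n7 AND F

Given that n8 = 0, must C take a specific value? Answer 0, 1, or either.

either

Both values of C occur among assignments with n8 = 0:
  C=0: A=0, B=0, C=0, D=0, E=0, F=0
  C=1: A=0, B=0, C=1, D=0, E=0, F=0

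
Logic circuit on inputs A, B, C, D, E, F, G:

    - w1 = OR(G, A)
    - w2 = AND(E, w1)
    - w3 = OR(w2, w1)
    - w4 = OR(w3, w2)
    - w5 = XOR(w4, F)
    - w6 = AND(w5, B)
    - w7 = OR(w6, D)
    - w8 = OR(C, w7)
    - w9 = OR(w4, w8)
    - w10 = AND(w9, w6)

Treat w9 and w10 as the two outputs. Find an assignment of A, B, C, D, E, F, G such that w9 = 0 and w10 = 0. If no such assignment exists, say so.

A=0, B=0, C=0, D=0, E=0, F=0, G=0

Check with A=0, B=0, C=0, D=0, E=0, F=0, G=0:
w1 = OR(G, A) = OR(0, 0) = 0
w2 = AND(E, w1) = AND(0, 0) = 0
w3 = OR(w2, w1) = OR(0, 0) = 0
w4 = OR(w3, w2) = OR(0, 0) = 0
w5 = XOR(w4, F) = XOR(0, 0) = 0
w6 = AND(w5, B) = AND(0, 0) = 0
w7 = OR(w6, D) = OR(0, 0) = 0
w8 = OR(C, w7) = OR(0, 0) = 0
w9 = OR(w4, w8) = OR(0, 0) = 0
w10 = AND(w9, w6) = AND(0, 0) = 0
So w9 = 0 and w10 = 0.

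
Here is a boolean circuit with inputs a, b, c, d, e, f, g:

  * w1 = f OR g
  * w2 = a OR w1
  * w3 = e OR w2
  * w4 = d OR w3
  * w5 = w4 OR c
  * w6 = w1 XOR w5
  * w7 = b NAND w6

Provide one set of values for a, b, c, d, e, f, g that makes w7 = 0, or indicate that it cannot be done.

Check with a=1, b=1, c=0, d=1, e=1, f=0, g=0:
w1 = f OR g = 0 OR 0 = 0
w2 = a OR w1 = 1 OR 0 = 1
w3 = e OR w2 = 1 OR 1 = 1
w4 = d OR w3 = 1 OR 1 = 1
w5 = w4 OR c = 1 OR 0 = 1
w6 = w1 XOR w5 = 0 XOR 1 = 1
w7 = b NAND w6 = 1 NAND 1 = 0
So w7 = 0 as required.

a=1, b=1, c=0, d=1, e=1, f=0, g=0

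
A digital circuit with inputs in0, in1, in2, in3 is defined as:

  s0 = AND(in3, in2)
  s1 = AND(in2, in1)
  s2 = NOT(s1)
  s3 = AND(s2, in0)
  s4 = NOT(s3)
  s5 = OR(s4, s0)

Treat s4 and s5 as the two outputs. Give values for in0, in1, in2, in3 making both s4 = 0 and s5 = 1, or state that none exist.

in0=1, in1=0, in2=1, in3=1

Check with in0=1, in1=0, in2=1, in3=1:
s0 = AND(in3, in2) = AND(1, 1) = 1
s1 = AND(in2, in1) = AND(1, 0) = 0
s2 = NOT(s1) = NOT 0 = 1
s3 = AND(s2, in0) = AND(1, 1) = 1
s4 = NOT(s3) = NOT 1 = 0
s5 = OR(s4, s0) = OR(0, 1) = 1
So s4 = 0 and s5 = 1.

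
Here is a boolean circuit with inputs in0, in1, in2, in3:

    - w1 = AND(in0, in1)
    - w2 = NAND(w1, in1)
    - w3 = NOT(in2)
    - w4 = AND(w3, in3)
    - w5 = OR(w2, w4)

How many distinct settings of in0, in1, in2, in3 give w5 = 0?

3

w5 = OR(w2, w4) must be 0, so both w2 = 0 and w4 = 0.
Satisfying assignments:
  in0=1, in1=1, in2=0, in3=0
  in0=1, in1=1, in2=1, in3=0
  in0=1, in1=1, in2=1, in3=1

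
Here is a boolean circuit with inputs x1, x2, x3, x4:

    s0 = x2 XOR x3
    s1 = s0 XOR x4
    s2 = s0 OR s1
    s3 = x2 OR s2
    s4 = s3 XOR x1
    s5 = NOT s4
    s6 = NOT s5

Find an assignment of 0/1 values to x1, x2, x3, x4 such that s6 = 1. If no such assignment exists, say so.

x1=0, x2=1, x3=1, x4=0

s6 = NOT s5 must be 1, so s5 = 0.
Check with x1=0, x2=1, x3=1, x4=0:
s0 = x2 XOR x3 = 1 XOR 1 = 0
s1 = s0 XOR x4 = 0 XOR 0 = 0
s2 = s0 OR s1 = 0 OR 0 = 0
s3 = x2 OR s2 = 1 OR 0 = 1
s4 = s3 XOR x1 = 1 XOR 0 = 1
s5 = NOT s4 = NOT 1 = 0
s6 = NOT s5 = NOT 0 = 1
So s6 = 1 as required.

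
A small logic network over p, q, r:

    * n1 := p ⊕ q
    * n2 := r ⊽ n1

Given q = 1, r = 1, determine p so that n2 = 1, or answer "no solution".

no solution exists

With q = 1, r = 1 fixed, none of the 2 settings of p give n2 = 1.
For example, with p=1:
n1 = p ⊕ q = 1 ⊕ 1 = 0
n2 = r ⊽ n1 = 1 ⊽ 0 = 0
giving n2 = 0 ≠ 1.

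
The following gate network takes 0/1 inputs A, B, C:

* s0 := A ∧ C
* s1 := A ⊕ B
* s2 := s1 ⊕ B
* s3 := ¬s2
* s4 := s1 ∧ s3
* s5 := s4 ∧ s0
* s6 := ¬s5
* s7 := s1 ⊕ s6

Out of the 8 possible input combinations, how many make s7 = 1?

s7 = s1 ⊕ s6 must be 1, so s1 and s6 differ.
Enumerating the 8 input combinations, 4 give s7 = 1 and 4 give s7 = 0.

4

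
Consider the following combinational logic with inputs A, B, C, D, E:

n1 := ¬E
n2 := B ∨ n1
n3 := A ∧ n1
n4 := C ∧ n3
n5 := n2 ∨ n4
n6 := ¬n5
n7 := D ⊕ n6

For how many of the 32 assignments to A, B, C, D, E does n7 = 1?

16

n7 = D ⊕ n6 must be 1, so D and n6 differ.
Enumerating the 32 input combinations, 16 give n7 = 1 and 16 give n7 = 0.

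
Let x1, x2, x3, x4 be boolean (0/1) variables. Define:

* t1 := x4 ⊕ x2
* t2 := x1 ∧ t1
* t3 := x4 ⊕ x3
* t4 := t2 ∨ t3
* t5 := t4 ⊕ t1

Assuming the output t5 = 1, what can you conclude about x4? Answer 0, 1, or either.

either

Both values of x4 occur among assignments with t5 = 1:
  x4=0: x1=0, x2=0, x3=1, x4=0
  x4=1: x1=0, x2=0, x3=1, x4=1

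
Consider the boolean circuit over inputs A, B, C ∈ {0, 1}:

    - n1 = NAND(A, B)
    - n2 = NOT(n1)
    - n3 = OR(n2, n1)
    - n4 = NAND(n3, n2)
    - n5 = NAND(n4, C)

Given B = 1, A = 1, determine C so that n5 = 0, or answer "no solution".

no solution exists

With B = 1, A = 1 fixed, none of the 2 settings of C give n5 = 0.
For example, with C=0:
n1 = NAND(A, B) = NAND(1, 1) = 0
n2 = NOT(n1) = NOT 0 = 1
n3 = OR(n2, n1) = OR(1, 0) = 1
n4 = NAND(n3, n2) = NAND(1, 1) = 0
n5 = NAND(n4, C) = NAND(0, 0) = 1
giving n5 = 1 ≠ 0.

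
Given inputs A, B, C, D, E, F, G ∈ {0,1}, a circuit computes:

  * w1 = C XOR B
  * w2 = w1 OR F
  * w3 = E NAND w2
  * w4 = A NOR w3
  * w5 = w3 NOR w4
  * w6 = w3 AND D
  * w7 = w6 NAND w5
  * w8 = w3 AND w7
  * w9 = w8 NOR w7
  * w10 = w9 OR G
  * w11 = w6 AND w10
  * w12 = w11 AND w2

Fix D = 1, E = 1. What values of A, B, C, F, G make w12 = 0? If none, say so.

w12 = w11 AND w2 must be 0, so at least one of w11, w2 is 0.
Check with D = 1, E = 1 and A=1, B=1, C=1, F=0, G=1:
w1 = C XOR B = 1 XOR 1 = 0
w2 = w1 OR F = 0 OR 0 = 0
w3 = E NAND w2 = 1 NAND 0 = 1
w4 = A NOR w3 = 1 NOR 1 = 0
w5 = w3 NOR w4 = 1 NOR 0 = 0
w6 = w3 AND D = 1 AND 1 = 1
w7 = w6 NAND w5 = 1 NAND 0 = 1
w8 = w3 AND w7 = 1 AND 1 = 1
w9 = w8 NOR w7 = 1 NOR 1 = 0
w10 = w9 OR G = 0 OR 1 = 1
w11 = w6 AND w10 = 1 AND 1 = 1
w12 = w11 AND w2 = 1 AND 0 = 0
So w12 = 0.

A=1 B=1 C=1 F=0 G=1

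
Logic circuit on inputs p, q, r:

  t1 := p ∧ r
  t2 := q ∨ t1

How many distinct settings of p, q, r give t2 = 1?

5

t2 = q ∨ t1 must be 1, so at least one of q, t1 is 1.
Satisfying assignments:
  p=0, q=1, r=0
  p=0, q=1, r=1
  p=1, q=0, r=1
  p=1, q=1, r=0
  p=1, q=1, r=1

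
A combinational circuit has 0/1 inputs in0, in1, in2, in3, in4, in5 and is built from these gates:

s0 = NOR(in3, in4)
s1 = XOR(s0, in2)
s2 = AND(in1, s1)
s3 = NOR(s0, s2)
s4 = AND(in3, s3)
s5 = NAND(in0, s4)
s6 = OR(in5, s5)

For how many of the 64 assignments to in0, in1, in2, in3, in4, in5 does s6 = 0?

6

s6 = OR(in5, s5) must be 0, so both in5 = 0 and s5 = 0.
s5 = NAND(in0, s4) must be 0, so both in0 = 1 and s4 = 1.
s4 = AND(in3, s3) must be 1, so both in3 = 1 and s3 = 1.
Satisfying assignments:
  in0=1, in1=0, in2=0, in3=1, in4=0, in5=0
  in0=1, in1=0, in2=0, in3=1, in4=1, in5=0
  in0=1, in1=0, in2=1, in3=1, in4=0, in5=0
  in0=1, in1=0, in2=1, in3=1, in4=1, in5=0
  in0=1, in1=1, in2=0, in3=1, in4=0, in5=0
  in0=1, in1=1, in2=0, in3=1, in4=1, in5=0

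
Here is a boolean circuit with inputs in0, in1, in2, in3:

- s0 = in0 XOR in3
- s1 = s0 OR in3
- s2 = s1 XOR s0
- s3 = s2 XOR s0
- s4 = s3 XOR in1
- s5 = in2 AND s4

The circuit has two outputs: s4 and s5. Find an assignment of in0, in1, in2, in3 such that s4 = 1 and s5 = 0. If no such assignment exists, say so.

in0=0 in1=0 in2=0 in3=1

Check with in0=0 in1=0 in2=0 in3=1:
s0 = in0 XOR in3 = 0 XOR 1 = 1
s1 = s0 OR in3 = 1 OR 1 = 1
s2 = s1 XOR s0 = 1 XOR 1 = 0
s3 = s2 XOR s0 = 0 XOR 1 = 1
s4 = s3 XOR in1 = 1 XOR 0 = 1
s5 = in2 AND s4 = 0 AND 1 = 0
So s4 = 1 and s5 = 0.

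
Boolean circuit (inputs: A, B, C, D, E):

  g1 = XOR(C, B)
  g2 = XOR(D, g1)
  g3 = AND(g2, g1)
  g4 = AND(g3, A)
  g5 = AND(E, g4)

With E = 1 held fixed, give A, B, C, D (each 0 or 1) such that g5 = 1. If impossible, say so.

g5 = AND(E, g4) must be 1, so both E = 1 and g4 = 1.
Check with E = 1 and A=1, B=1, C=0, D=0:
g1 = XOR(C, B) = XOR(0, 1) = 1
g2 = XOR(D, g1) = XOR(0, 1) = 1
g3 = AND(g2, g1) = AND(1, 1) = 1
g4 = AND(g3, A) = AND(1, 1) = 1
g5 = AND(E, g4) = AND(1, 1) = 1
So g5 = 1.

A=1 B=1 C=0 D=0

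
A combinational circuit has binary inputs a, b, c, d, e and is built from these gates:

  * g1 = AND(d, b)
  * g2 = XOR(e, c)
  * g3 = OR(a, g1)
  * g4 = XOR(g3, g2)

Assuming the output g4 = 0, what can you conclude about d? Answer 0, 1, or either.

either

Both values of d occur among assignments with g4 = 0:
  d=0: a=0, b=0, c=0, d=0, e=0
  d=1: a=0, b=0, c=0, d=1, e=0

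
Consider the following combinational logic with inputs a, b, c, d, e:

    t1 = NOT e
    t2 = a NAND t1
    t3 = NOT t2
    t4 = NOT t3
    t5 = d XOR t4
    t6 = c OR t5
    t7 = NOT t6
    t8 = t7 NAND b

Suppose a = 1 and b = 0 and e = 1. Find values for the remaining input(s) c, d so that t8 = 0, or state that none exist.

With a = 1 and b = 0 and e = 1 fixed, none of the 4 settings of c, d give t8 = 0.
For example, with c=0, d=0:
t1 = NOT e = NOT 1 = 0
t2 = a NAND t1 = 1 NAND 0 = 1
t3 = NOT t2 = NOT 1 = 0
t4 = NOT t3 = NOT 0 = 1
t5 = d XOR t4 = 0 XOR 1 = 1
t6 = c OR t5 = 0 OR 1 = 1
t7 = NOT t6 = NOT 1 = 0
t8 = t7 NAND b = 0 NAND 0 = 1
giving t8 = 1 ≠ 0.

no solution exists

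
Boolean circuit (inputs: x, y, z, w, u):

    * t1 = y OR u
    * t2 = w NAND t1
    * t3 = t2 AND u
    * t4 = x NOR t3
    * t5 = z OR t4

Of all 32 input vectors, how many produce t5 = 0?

t5 = z OR t4 must be 0, so both z = 0 and t4 = 0.
t4 = x NOR t3 must be 0, so at least one of x, t3 is 1.
Enumerating the 32 input combinations, 10 give t5 = 0 and 22 give t5 = 1.

10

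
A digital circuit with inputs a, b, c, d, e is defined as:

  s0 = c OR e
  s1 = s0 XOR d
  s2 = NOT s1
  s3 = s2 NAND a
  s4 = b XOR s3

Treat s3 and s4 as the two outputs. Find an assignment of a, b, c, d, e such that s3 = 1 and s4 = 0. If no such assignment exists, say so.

Check with a=0, b=1, c=1, d=1, e=0:
s0 = c OR e = 1 OR 0 = 1
s1 = s0 XOR d = 1 XOR 1 = 0
s2 = NOT s1 = NOT 0 = 1
s3 = s2 NAND a = 1 NAND 0 = 1
s4 = b XOR s3 = 1 XOR 1 = 0
So s3 = 1 and s4 = 0.

a=0, b=1, c=1, d=1, e=0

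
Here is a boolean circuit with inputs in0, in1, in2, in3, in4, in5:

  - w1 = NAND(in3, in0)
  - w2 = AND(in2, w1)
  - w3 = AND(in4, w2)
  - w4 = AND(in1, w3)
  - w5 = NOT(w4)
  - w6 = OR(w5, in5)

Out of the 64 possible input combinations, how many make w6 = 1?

w6 = OR(w5, in5) must be 1, so at least one of w5, in5 is 1.
Enumerating the 64 input combinations, 61 give w6 = 1 and 3 give w6 = 0.

61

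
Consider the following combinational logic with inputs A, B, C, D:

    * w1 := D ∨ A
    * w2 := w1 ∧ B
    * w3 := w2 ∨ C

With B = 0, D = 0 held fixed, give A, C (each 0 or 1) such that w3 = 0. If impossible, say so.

A=0, C=0

w3 = w2 ∨ C must be 0, so both w2 = 0 and C = 0.
Check with B = 0, D = 0 and A=0, C=0:
w1 = D ∨ A = 0 ∨ 0 = 0
w2 = w1 ∧ B = 0 ∧ 0 = 0
w3 = w2 ∨ C = 0 ∨ 0 = 0
So w3 = 0.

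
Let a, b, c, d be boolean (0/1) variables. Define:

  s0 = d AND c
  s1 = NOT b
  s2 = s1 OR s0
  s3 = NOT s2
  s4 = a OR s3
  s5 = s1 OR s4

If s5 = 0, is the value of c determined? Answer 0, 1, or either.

1

s5 = s1 OR s4 must be 0, so both s1 = 0 and s4 = 0.
Every assignment with s5 = 0 has c = 1; there are 1 such assignment(s).
  a=0, b=1, c=1, d=1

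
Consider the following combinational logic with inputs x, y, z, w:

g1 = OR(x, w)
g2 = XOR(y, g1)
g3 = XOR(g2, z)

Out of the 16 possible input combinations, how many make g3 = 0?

g3 = XOR(g2, z) must be 0, so g2 and z are equal.
Enumerating the 16 input combinations, 8 give g3 = 0 and 8 give g3 = 1.

8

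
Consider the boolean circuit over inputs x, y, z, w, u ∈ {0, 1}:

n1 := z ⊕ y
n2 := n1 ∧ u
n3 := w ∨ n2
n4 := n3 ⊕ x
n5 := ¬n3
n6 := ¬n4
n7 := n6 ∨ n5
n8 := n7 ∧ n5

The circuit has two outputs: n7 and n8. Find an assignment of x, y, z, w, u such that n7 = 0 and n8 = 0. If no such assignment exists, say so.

Check with x=0, y=0, z=0, w=1, u=1:
n1 = z ⊕ y = 0 ⊕ 0 = 0
n2 = n1 ∧ u = 0 ∧ 1 = 0
n3 = w ∨ n2 = 1 ∨ 0 = 1
n4 = n3 ⊕ x = 1 ⊕ 0 = 1
n5 = ¬n3 = ¬1 = 0
n6 = ¬n4 = ¬1 = 0
n7 = n6 ∨ n5 = 0 ∨ 0 = 0
n8 = n7 ∧ n5 = 0 ∧ 0 = 0
So n7 = 0 and n8 = 0.

x=0, y=0, z=0, w=1, u=1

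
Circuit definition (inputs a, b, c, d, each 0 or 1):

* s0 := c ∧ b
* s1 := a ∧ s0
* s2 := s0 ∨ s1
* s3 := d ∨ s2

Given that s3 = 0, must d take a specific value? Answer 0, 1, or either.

s3 = d ∨ s2 must be 0, so both d = 0 and s2 = 0.
Every assignment with s3 = 0 has d = 0; there are 6 such assignment(s).

0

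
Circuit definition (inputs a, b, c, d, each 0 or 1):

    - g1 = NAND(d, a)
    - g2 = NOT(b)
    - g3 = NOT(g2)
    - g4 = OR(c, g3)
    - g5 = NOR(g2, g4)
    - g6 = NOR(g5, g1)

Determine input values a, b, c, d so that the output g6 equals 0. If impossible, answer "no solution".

g6 = NOR(g5, g1) must be 0, so at least one of g5, g1 is 1.
Check with a=0 b=1 c=1 d=1:
g1 = NAND(d, a) = NAND(1, 0) = 1
g2 = NOT(b) = NOT 1 = 0
g3 = NOT(g2) = NOT 0 = 1
g4 = OR(c, g3) = OR(1, 1) = 1
g5 = NOR(g2, g4) = NOR(0, 1) = 0
g6 = NOR(g5, g1) = NOR(0, 1) = 0
So g6 = 0 as required.

a=0 b=1 c=1 d=1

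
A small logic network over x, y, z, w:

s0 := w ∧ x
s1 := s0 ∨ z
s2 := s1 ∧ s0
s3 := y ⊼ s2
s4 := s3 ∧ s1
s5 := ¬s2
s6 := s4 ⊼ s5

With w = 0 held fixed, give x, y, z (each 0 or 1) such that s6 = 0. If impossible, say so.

Check with w = 0 and x=1, y=1, z=1:
s0 = w ∧ x = 0 ∧ 1 = 0
s1 = s0 ∨ z = 0 ∨ 1 = 1
s2 = s1 ∧ s0 = 1 ∧ 0 = 0
s3 = y ⊼ s2 = 1 ⊼ 0 = 1
s4 = s3 ∧ s1 = 1 ∧ 1 = 1
s5 = ¬s2 = ¬0 = 1
s6 = s4 ⊼ s5 = 1 ⊼ 1 = 0
So s6 = 0.

x=1, y=1, z=1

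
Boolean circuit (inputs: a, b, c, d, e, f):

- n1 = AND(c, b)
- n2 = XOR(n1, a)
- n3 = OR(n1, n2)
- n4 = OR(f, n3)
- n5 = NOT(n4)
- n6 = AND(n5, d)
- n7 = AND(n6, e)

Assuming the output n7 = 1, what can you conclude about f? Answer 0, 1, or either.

n7 = AND(n6, e) must be 1, so both n6 = 1 and e = 1.
n6 = AND(n5, d) must be 1, so both n5 = 1 and d = 1.
Every assignment with n7 = 1 has f = 0; there are 3 such assignment(s).
  a=0, b=0, c=0, d=1, e=1, f=0
  a=0, b=0, c=1, d=1, e=1, f=0
  a=0, b=1, c=0, d=1, e=1, f=0

0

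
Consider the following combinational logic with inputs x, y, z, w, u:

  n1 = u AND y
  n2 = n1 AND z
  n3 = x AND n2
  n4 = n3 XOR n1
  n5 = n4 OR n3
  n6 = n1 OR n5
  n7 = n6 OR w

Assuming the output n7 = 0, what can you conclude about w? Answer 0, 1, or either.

0

n7 = n6 OR w must be 0, so both n6 = 0 and w = 0.
n6 = n1 OR n5 must be 0, so both n1 = 0 and n5 = 0.
Every assignment with n7 = 0 has w = 0; there are 12 such assignment(s).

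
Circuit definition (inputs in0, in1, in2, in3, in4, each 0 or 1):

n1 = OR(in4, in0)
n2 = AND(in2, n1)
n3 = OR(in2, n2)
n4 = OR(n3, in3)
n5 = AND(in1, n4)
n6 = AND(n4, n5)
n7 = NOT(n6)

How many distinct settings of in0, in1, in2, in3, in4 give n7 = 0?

12

n7 = NOT(n6) must be 0, so n6 = 1.
n6 = AND(n4, n5) must be 1, so both n4 = 1 and n5 = 1.
n4 = OR(n3, in3) must be 1, so at least one of n3, in3 is 1.
Enumerating the 32 input combinations, 12 give n7 = 0 and 20 give n7 = 1.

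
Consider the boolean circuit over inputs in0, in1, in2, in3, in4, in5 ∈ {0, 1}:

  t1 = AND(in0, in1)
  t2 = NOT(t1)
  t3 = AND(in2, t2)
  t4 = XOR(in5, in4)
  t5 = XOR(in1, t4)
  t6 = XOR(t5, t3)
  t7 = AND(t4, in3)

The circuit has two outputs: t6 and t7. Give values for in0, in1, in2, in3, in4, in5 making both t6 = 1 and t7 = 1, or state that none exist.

in0=0 in1=1 in2=1 in3=1 in4=0 in5=1

Check with in0=0 in1=1 in2=1 in3=1 in4=0 in5=1:
t1 = AND(in0, in1) = AND(0, 1) = 0
t2 = NOT(t1) = NOT 0 = 1
t3 = AND(in2, t2) = AND(1, 1) = 1
t4 = XOR(in5, in4) = XOR(1, 0) = 1
t5 = XOR(in1, t4) = XOR(1, 1) = 0
t6 = XOR(t5, t3) = XOR(0, 1) = 1
t7 = AND(t4, in3) = AND(1, 1) = 1
So t6 = 1 and t7 = 1.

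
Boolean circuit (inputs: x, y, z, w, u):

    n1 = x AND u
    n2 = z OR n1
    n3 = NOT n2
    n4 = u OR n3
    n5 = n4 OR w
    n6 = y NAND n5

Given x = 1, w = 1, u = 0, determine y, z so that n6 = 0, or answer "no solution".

y=1, z=1

n6 = y NAND n5 must be 0, so both y = 1 and n5 = 1.
Check with x = 1, w = 1, u = 0 and y=1, z=1:
n1 = x AND u = 1 AND 0 = 0
n2 = z OR n1 = 1 OR 0 = 1
n3 = NOT n2 = NOT 1 = 0
n4 = u OR n3 = 0 OR 0 = 0
n5 = n4 OR w = 0 OR 1 = 1
n6 = y NAND n5 = 1 NAND 1 = 0
So n6 = 0.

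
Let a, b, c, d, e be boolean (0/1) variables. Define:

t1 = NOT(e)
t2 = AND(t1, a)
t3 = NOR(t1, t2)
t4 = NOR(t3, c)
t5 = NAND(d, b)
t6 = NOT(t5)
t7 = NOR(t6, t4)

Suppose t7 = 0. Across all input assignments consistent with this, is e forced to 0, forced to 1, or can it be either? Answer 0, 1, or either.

Both values of e occur among assignments with t7 = 0:
  e=0: a=0, b=0, c=0, d=0, e=0
  e=1: a=0, b=1, c=0, d=1, e=1

either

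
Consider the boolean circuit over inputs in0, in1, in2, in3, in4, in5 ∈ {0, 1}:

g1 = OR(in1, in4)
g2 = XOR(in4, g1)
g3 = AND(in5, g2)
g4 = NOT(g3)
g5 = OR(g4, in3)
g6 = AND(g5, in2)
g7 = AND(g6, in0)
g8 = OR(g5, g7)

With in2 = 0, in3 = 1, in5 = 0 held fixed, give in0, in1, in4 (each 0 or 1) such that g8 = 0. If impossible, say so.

With in2 = 0, in3 = 1, in5 = 0 fixed, none of the 8 settings of in0, in1, in4 give g8 = 0.
For example, with in0=0, in1=1, in4=1:
g1 = OR(in1, in4) = OR(1, 1) = 1
g2 = XOR(in4, g1) = XOR(1, 1) = 0
g3 = AND(in5, g2) = AND(0, 0) = 0
g4 = NOT(g3) = NOT 0 = 1
g5 = OR(g4, in3) = OR(1, 1) = 1
g6 = AND(g5, in2) = AND(1, 0) = 0
g7 = AND(g6, in0) = AND(0, 0) = 0
g8 = OR(g5, g7) = OR(1, 0) = 1
giving g8 = 1 ≠ 0.

no solution exists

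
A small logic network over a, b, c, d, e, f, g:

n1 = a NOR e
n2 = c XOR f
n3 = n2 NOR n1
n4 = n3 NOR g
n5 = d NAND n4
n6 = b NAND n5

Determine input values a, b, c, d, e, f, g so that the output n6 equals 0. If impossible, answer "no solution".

a=1, b=1, c=1, d=0, e=1, f=1, g=0

Check with a=1, b=1, c=1, d=0, e=1, f=1, g=0:
n1 = a NOR e = 1 NOR 1 = 0
n2 = c XOR f = 1 XOR 1 = 0
n3 = n2 NOR n1 = 0 NOR 0 = 1
n4 = n3 NOR g = 1 NOR 0 = 0
n5 = d NAND n4 = 0 NAND 0 = 1
n6 = b NAND n5 = 1 NAND 1 = 0
So n6 = 0 as required.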